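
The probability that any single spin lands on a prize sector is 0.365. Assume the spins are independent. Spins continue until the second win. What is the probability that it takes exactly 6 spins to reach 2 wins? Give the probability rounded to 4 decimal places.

Y = trial on which the second success occurs; negative binomial, r=2, p=0.365.
P(Y=6) = C(5,1) · p^2 · (1−p)^4
= 5 · 0.13323 · 0.16259 = 0.108306

0.1083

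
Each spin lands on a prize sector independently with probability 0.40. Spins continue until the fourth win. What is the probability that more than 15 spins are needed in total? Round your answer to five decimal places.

Needing more than 15 spins ⇔ fewer than 4 successes in the first 15. With X ~ Binomial(15, 0.40), P(Y > 15) = P(X ≤ 3).
  k=0: C(15,0)·0.40^0·0.60^15 = 0.0004702
  k=1: C(15,1)·0.40^1·0.60^14 = 0.0047018
  k=2: C(15,2)·0.40^2·0.60^13 = 0.0219420
  k=3: C(15,3)·0.40^3·0.60^12 = 0.0633879
P(X ≤ 3) = 0.0905019

0.09050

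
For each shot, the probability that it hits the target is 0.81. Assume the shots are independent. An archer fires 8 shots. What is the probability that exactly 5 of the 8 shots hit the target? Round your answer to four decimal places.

X ~ Binomial(n=8, p=0.81).
P(X=5) = C(8,5) · p^5 · (1−p)^3
= 56 · 0.34868 · 0.006859 = 0.133929

0.1339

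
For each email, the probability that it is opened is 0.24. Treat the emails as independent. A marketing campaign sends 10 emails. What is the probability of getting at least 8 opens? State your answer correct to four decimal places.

X ~ Binomial(10, 0.24); P(X ≥ 8) = Σ C(10,k) p^k (1−p)^(10−k) over k:
  k=8: C(10,8)·0.24^8·0.76^2 = 0.000286
  k=9: C(10,9)·0.24^9·0.76^1 = 0.000020
  k=10: C(10,10)·0.24^10·0.76^0 = 0.000001
Total = 0.000307

0.0003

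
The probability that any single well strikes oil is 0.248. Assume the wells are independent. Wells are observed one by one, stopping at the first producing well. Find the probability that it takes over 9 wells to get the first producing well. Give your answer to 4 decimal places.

0.0769

Y = number of wells to the first success; geometric, p = 0.248.
P(Y > 9) = P(first 9 all fail) = (1−p)^9 = 0.076906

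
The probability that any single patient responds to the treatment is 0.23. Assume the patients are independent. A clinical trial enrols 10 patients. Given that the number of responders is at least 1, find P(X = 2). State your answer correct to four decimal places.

X ~ Binomial(10, 0.23). Want P(X=2 | X≥1) = P(X=2) / P(X≥1).
P(X=2) = C(10,2)·0.23^2·0.77^8 = 0.294167
P(X≥1) = 1 − 0.073267 = 0.926733
Ratio = 0.294167 / 0.926733 = 0.317424

0.3174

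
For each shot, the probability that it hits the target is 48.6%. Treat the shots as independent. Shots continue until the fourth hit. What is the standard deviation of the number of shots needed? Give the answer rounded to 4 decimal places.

2.9504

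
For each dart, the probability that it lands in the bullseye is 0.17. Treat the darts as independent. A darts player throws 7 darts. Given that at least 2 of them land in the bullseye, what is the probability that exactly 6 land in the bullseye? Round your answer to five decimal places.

0.00041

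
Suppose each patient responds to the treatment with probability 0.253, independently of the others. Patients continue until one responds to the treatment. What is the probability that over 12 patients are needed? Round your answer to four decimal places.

0.0302

Y = number of patients to the first success; geometric, p = 0.253.
P(Y > 12) = P(first 12 all fail) = (1−p)^12 = 0.030189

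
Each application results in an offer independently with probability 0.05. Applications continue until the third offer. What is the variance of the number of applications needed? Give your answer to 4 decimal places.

Y = total applications until the third success; negative binomial with r=3, p=0.05.
Var(Y) = r(1−p)/p² = 3·0.95 / 0.05² = 1140.000000

1140.0000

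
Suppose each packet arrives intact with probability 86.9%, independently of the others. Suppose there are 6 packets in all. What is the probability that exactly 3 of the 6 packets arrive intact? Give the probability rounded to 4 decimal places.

X ~ Binomial(n=6, p=0.869).
P(X=3) = C(6,3) · p^3 · (1−p)^3
= 20 · 0.65623 · 0.0022481 = 0.029506

0.0295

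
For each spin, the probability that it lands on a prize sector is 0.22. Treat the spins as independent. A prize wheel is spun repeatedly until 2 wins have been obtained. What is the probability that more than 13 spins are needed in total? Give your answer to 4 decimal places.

0.1846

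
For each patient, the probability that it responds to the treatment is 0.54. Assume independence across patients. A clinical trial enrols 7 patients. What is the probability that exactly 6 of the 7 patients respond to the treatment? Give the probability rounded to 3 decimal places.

0.080

X ~ Binomial(n=7, p=0.54).
P(X=6) = C(7,6) · p^6 · (1−p)^1
= 7 · 0.024795 · 0.46 = 0.07984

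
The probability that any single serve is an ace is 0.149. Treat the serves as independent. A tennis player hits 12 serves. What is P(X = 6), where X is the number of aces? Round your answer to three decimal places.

0.004

X ~ Binomial(n=12, p=0.149).
P(X=6) = C(12,6) · p^6 · (1−p)^6
= 924 · 1.0943e-05 · 0.37982 = 0.00384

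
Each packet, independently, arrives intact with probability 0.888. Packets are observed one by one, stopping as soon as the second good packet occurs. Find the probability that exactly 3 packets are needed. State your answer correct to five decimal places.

0.17663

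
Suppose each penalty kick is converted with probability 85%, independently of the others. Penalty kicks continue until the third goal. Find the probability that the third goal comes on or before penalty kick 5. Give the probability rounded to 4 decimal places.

0.9734

Finishing within 5 penalty kicks ⇔ at least 3 successes in the first 5. With X ~ Binomial(5, 0.85), P(Y ≤ 5) = 1 − P(X ≤ 2).
  k=0: C(5,0)·0.85^0·0.15^5 = 0.000076
  k=1: C(5,1)·0.85^1·0.15^4 = 0.002152
  k=2: C(5,2)·0.85^2·0.15^3 = 0.024384
1 − 0.026612 = 0.973388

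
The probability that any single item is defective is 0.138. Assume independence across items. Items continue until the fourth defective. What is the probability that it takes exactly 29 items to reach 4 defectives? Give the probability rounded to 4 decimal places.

Y = trial on which the fourth success occurs; negative binomial, r=4, p=0.138.
P(Y=29) = C(28,3) · p^4 · (1−p)^25
= 3276 · 0.00036267 · 0.024416 = 0.029010

0.0290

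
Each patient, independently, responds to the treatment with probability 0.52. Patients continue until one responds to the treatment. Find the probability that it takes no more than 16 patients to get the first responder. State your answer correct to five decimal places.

0.99999

Y = number of patients to the first success; geometric, p = 0.52.
P(Y ≤ 16) = 1 − (1−p)^16 = 1 − 0.0000079 = 0.9999921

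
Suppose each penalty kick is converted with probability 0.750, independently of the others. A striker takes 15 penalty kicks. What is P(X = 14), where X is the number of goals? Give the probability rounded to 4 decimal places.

X ~ Binomial(n=15, p=0.75).
P(X=14) = C(15,14) · p^14 · (1−p)^1
= 15 · 0.017818 · 0.25 = 0.066817

0.0668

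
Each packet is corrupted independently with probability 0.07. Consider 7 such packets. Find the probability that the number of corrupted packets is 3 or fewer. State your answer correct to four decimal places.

X ~ Binomial(7, 0.07); P(X ≤ 3) = Σ C(7,k) p^k (1−p)^(7−k) over k:
  k=0: C(7,0)·0.07^0·0.93^7 = 0.601701
  k=1: C(7,1)·0.07^1·0.93^6 = 0.317025
  k=2: C(7,2)·0.07^2·0.93^5 = 0.071586
  k=3: C(7,3)·0.07^3·0.93^4 = 0.008980
Total = 0.999293

0.9993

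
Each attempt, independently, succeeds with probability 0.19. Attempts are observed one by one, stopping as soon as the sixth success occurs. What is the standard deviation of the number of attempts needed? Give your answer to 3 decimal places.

Y = total attempts until the sixth success; negative binomial with r=6, p=0.19.
SD(Y) = √[r(1−p)/p²] = √(134.62604) = 11.60285

11.603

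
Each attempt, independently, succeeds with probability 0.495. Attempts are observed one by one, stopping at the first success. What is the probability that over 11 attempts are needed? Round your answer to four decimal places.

Y = number of attempts to the first success; geometric, p = 0.495.
P(Y > 11) = P(first 11 all fail) = (1−p)^11 = 0.000545

0.0005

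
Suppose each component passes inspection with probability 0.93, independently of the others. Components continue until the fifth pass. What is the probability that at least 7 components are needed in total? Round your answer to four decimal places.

Needing more than 6 components ⇔ fewer than 5 successes in the first 6. With X ~ Binomial(6, 0.93), P(Y > 6) = P(X ≤ 4).
  k=0: C(6,0)·0.93^0·0.07^6 = 0.000000
  k=1: C(6,1)·0.93^1·0.07^5 = 0.000009
  k=2: C(6,2)·0.93^2·0.07^4 = 0.000311
  k=3: C(6,3)·0.93^3·0.07^3 = 0.005518
  k=4: C(6,4)·0.93^4·0.07^2 = 0.054982
P(X ≤ 4) = 0.060821

0.0608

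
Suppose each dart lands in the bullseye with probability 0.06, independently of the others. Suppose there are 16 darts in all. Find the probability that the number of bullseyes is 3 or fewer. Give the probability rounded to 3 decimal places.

0.987

X ~ Binomial(16, 0.06); P(X ≤ 3) = Σ C(16,k) p^k (1−p)^(16−k) over k:
  k=0: C(16,0)·0.06^0·0.94^16 = 0.37157
  k=1: C(16,1)·0.06^1·0.94^15 = 0.37948
  k=2: C(16,2)·0.06^2·0.94^14 = 0.18167
  k=3: C(16,3)·0.06^3·0.94^13 = 0.05411
Total = 0.98683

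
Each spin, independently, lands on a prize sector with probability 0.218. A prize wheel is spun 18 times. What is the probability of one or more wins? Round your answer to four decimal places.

P(at least one) = 1 − P(none) = 1 − (1 − 0.218)^18
= 1 − 0.011960 = 0.988040

0.9880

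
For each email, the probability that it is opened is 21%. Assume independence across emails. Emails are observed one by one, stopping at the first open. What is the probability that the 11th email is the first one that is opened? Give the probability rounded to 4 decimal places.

Geometric (trials to first success), p = 0.21.
P(Y = 11) = (1−p)^10 · p = 0.094683 · 0.21 = 0.019883

0.0199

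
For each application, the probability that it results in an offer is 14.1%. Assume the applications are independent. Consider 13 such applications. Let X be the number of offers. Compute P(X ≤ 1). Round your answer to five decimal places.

0.43450

X ~ Binomial(13, 0.141); P(X ≤ 1) = Σ C(13,k) p^k (1−p)^(13−k) over k:
  k=0: C(13,0)·0.141^0·0.859^13 = 0.1386472
  k=1: C(13,1)·0.141^1·0.859^12 = 0.2958560
Total = 0.4345032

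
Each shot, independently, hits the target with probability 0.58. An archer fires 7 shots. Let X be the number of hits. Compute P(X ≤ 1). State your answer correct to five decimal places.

0.02459

X ~ Binomial(7, 0.58); P(X ≤ 1) = Σ C(7,k) p^k (1−p)^(7−k) over k:
  k=0: C(7,0)·0.58^0·0.42^7 = 0.0023054
  k=1: C(7,1)·0.58^1·0.42^6 = 0.0222855
Total = 0.0245909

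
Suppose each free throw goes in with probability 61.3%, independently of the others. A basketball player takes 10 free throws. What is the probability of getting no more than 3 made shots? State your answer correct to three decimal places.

0.046

X ~ Binomial(10, 0.613); P(X ≤ 3) = Σ C(10,k) p^k (1−p)^(10−k) over k:
  k=0: C(10,0)·0.613^0·0.387^10 = 0.00008
  k=1: C(10,1)·0.613^1·0.387^9 = 0.00119
  k=2: C(10,2)·0.613^2·0.387^8 = 0.00851
  k=3: C(10,3)·0.613^3·0.387^7 = 0.03594
Total = 0.04571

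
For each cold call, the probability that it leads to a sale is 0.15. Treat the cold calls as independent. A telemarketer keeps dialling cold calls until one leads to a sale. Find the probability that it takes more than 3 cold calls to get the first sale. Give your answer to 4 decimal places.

0.6141

Y = number of cold calls to the first success; geometric, p = 0.15.
P(Y > 3) = P(first 3 all fail) = (1−p)^3 = 0.614125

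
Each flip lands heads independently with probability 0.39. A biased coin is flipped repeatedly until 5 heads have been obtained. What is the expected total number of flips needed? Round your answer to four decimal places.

Y = total flips until the fifth success; negative binomial with r=5, p=0.39.
E[Y] = r / p = 5 / 0.39 = 12.820513

12.8205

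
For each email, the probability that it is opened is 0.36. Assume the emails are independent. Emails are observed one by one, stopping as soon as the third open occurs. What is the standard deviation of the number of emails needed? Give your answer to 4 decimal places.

Y = total emails until the third success; negative binomial with r=3, p=0.36.
SD(Y) = √[r(1−p)/p²] = √(14.814815) = 3.849002

3.8490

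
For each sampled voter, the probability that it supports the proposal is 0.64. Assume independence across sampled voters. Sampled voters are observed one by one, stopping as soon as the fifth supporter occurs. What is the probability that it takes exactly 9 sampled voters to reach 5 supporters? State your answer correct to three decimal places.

Y = trial on which the fifth success occurs; negative binomial, r=5, p=0.64.
P(Y=9) = C(8,4) · p^5 · (1−p)^4
= 70 · 0.10737 · 0.016796 = 0.12624

0.126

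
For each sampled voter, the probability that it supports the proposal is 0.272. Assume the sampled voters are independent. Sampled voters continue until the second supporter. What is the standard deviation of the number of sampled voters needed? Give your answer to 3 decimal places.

4.436

Y = total sampled voters until the second success; negative binomial with r=2, p=0.272.
SD(Y) = √[r(1−p)/p²] = √(19.67993) = 4.43621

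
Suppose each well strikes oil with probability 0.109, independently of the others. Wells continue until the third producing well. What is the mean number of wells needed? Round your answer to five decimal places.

27.52294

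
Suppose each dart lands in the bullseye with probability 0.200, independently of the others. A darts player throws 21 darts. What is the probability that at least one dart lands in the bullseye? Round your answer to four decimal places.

P(at least one) = 1 − P(none) = 1 − (1 − 0.20)^21
= 1 − 0.009223 = 0.990777

0.9908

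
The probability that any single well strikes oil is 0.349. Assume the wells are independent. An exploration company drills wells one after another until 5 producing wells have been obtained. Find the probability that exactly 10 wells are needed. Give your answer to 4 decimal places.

0.0763

Y = trial on which the fifth success occurs; negative binomial, r=5, p=0.349.
P(Y=10) = C(9,4) · p^5 · (1−p)^5
= 126 · 0.0051776 · 0.11692 = 0.076279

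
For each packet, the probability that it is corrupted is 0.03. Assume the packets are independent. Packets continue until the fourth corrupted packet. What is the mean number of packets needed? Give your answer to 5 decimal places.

133.33333

Y = total packets until the fourth success; negative binomial with r=4, p=0.03.
E[Y] = r / p = 4 / 0.03 = 133.3333333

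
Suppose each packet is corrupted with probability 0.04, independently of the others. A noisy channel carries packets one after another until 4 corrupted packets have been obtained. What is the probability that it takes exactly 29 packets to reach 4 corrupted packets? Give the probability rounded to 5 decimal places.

0.00302

Y = trial on which the fourth success occurs; negative binomial, r=4, p=0.04.
P(Y=29) = C(28,3) · p^4 · (1−p)^25
= 3276 · 2.56e-06 · 0.3604 = 0.0030225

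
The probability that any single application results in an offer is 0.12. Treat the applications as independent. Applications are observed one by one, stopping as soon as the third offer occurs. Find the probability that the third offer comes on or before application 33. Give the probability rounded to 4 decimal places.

0.7745

Finishing within 33 applications ⇔ at least 3 successes in the first 33. With X ~ Binomial(33, 0.12), P(Y ≤ 33) = 1 − P(X ≤ 2).
  k=0: C(33,0)·0.12^0·0.88^33 = 0.014721
  k=1: C(33,1)·0.12^1·0.88^32 = 0.066243
  k=2: C(33,2)·0.12^2·0.88^31 = 0.144530
1 − 0.225494 = 0.774506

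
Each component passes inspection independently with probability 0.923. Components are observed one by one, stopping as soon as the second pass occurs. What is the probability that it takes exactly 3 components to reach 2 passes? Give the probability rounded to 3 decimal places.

0.131

Y = trial on which the second success occurs; negative binomial, r=2, p=0.923.
P(Y=3) = C(2,1) · p^2 · (1−p)^1
= 2 · 0.85193 · 0.077 = 0.13120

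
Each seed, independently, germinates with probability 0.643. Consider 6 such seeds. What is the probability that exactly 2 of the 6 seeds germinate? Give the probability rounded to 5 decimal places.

0.10074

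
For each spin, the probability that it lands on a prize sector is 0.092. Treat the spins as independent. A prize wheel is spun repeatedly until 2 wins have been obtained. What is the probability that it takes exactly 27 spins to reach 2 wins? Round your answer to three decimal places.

Y = trial on which the second success occurs; negative binomial, r=2, p=0.092.
P(Y=27) = C(26,1) · p^2 · (1−p)^25
= 26 · 0.008464 · 0.089567 = 0.01971

0.020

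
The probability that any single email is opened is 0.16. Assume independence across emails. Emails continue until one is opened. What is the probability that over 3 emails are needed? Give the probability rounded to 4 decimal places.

Y = number of emails to the first success; geometric, p = 0.16.
P(Y > 3) = P(first 3 all fail) = (1−p)^3 = 0.592704

0.5927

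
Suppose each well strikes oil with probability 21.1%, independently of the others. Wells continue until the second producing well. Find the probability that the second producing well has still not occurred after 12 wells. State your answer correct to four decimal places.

0.2450

Needing more than 12 wells ⇔ fewer than 2 successes in the first 12. With X ~ Binomial(12, 0.211), P(Y > 12) = P(X ≤ 1).
  k=0: C(12,0)·0.211^0·0.789^12 = 0.058200
  k=1: C(12,1)·0.211^1·0.789^11 = 0.186772
P(X ≤ 1) = 0.244972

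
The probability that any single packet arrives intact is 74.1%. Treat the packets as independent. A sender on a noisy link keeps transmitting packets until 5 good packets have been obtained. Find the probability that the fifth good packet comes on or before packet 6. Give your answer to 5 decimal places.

0.51271

Finishing within 6 packets ⇔ at least 5 successes in the first 6. With X ~ Binomial(6, 0.741), P(Y ≤ 6) = 1 − P(X ≤ 4).
  k=0: C(6,0)·0.741^0·0.259^6 = 0.0003019
  k=1: C(6,1)·0.741^1·0.259^5 = 0.0051817
  k=2: C(6,2)·0.741^2·0.259^4 = 0.0370618
  k=3: C(6,3)·0.741^3·0.259^3 = 0.1413787
  k=4: C(6,4)·0.741^4·0.259^2 = 0.3033637
1 − 0.4872877 = 0.5127123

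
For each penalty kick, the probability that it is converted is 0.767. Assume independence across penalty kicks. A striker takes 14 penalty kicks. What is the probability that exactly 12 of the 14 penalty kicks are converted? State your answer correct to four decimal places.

0.2048

X ~ Binomial(n=14, p=0.767).
P(X=12) = C(14,12) · p^12 · (1−p)^2
= 91 · 0.041452 · 0.054289 = 0.204785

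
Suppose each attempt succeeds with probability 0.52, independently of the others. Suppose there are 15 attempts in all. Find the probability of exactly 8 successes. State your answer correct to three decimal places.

X ~ Binomial(n=15, p=0.52).
P(X=8) = C(15,8) · p^8 · (1−p)^7
= 6435 · 0.005346 · 0.0058707 = 0.20196

0.202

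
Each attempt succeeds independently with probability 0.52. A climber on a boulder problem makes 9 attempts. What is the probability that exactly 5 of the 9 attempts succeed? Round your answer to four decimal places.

0.2543

X ~ Binomial(n=9, p=0.52).
P(X=5) = C(9,5) · p^5 · (1−p)^4
= 126 · 0.03802 · 0.053084 = 0.254303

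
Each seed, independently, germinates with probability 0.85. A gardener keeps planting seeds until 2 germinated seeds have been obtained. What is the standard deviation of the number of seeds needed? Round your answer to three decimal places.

Y = total seeds until the second success; negative binomial with r=2, p=0.85.
SD(Y) = √[r(1−p)/p²] = √(0.41522) = 0.64438

0.644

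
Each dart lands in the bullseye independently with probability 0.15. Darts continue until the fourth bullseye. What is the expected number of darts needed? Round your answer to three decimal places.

26.667

Y = total darts until the fourth success; negative binomial with r=4, p=0.15.
E[Y] = r / p = 4 / 0.15 = 26.66667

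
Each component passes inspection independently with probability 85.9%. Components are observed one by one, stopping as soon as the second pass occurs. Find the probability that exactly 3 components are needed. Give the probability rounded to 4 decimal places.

Y = trial on which the second success occurs; negative binomial, r=2, p=0.859.
P(Y=3) = C(2,1) · p^2 · (1−p)^1
= 2 · 0.73788 · 0.141 = 0.208082

0.2081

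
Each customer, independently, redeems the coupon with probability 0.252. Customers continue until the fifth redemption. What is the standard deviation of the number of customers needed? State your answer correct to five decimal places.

7.67424

Y = total customers until the fifth success; negative binomial with r=5, p=0.252.
SD(Y) = √[r(1−p)/p²] = √(58.8939279) = 7.6742379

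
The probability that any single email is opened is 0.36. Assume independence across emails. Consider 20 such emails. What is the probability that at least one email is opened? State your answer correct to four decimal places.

0.9999

P(at least one) = 1 − P(none) = 1 − (1 − 0.36)^20
= 1 − 0.000133 = 0.999867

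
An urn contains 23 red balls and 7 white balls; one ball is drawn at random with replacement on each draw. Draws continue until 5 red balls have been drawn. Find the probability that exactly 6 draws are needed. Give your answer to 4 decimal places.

0.3090

Y = trial on which the fifth success occurs; negative binomial, r=5, p=0.766667.
P(Y=6) = C(5,4) · p^5 · (1−p)^1
= 5 · 0.26487 · 0.23333 = 0.309015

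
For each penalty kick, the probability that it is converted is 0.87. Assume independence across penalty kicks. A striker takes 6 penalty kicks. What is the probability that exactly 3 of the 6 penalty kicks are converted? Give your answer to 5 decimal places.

X ~ Binomial(n=6, p=0.87).
P(X=3) = C(6,3) · p^3 · (1−p)^3
= 20 · 0.6585 · 0.002197 = 0.0289346

0.02893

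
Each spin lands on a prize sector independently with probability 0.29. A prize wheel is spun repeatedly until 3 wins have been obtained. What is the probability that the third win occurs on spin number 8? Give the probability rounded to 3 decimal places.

Y = trial on which the third success occurs; negative binomial, r=3, p=0.29.
P(Y=8) = C(7,2) · p^3 · (1−p)^5
= 21 · 0.024389 · 0.18042 = 0.09241

0.092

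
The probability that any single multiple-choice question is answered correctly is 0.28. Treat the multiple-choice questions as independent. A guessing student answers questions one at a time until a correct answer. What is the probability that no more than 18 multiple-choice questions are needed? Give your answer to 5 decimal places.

0.99730

Y = number of multiple-choice questions to the first success; geometric, p = 0.28.
P(Y ≤ 18) = 1 − (1−p)^18 = 1 − 0.0027039 = 0.9972961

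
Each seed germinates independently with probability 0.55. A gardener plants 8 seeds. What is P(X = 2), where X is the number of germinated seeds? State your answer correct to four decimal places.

X ~ Binomial(n=8, p=0.55).
P(X=2) = C(8,2) · p^2 · (1−p)^6
= 28 · 0.3025 · 0.0083038 = 0.070333

0.0703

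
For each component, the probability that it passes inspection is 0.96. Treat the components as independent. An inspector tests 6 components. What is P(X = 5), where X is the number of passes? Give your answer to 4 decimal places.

0.1957

X ~ Binomial(n=6, p=0.96).
P(X=5) = C(6,5) · p^5 · (1−p)^1
= 6 · 0.81537 · 0.04 = 0.195689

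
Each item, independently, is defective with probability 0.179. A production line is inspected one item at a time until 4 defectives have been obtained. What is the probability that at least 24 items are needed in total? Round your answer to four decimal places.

Needing more than 23 items ⇔ fewer than 4 successes in the first 23. With X ~ Binomial(23, 0.179), P(Y > 23) = P(X ≤ 3).
  k=0: C(23,0)·0.179^0·0.821^23 = 0.010713
  k=1: C(23,1)·0.179^1·0.821^22 = 0.053719
  k=2: C(23,2)·0.179^2·0.821^21 = 0.128835
  k=3: C(23,3)·0.179^3·0.821^20 = 0.196626
P(X ≤ 3) = 0.389892

0.3899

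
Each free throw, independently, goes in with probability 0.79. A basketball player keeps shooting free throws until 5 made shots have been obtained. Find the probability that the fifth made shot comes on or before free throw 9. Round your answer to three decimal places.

0.976

Finishing within 9 free throws ⇔ at least 5 successes in the first 9. With X ~ Binomial(9, 0.79), P(Y ≤ 9) = 1 − P(X ≤ 4).
  k=0: C(9,0)·0.79^0·0.21^9 = 0.00000
  k=1: C(9,1)·0.79^1·0.21^8 = 0.00003
  k=2: C(9,2)·0.79^2·0.21^7 = 0.00040
  k=3: C(9,3)·0.79^3·0.21^6 = 0.00355
  k=4: C(9,4)·0.79^4·0.21^5 = 0.02004
1 − 0.02403 = 0.97597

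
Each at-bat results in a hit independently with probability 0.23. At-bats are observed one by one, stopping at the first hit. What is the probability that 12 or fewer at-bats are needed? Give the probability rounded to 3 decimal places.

0.957

Y = number of at-bats to the first success; geometric, p = 0.23.
P(Y ≤ 12) = 1 − (1−p)^12 = 1 − 0.04344 = 0.95656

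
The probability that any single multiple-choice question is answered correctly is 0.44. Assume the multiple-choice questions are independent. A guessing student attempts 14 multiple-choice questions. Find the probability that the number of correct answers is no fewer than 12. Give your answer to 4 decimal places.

0.0017

X ~ Binomial(14, 0.44); P(X ≥ 12) = Σ C(14,k) p^k (1−p)^(14−k) over k:
  k=12: C(14,12)·0.44^12·0.56^2 = 0.001503
  k=13: C(14,13)·0.44^13·0.56^1 = 0.000182
  k=14: C(14,14)·0.44^14·0.56^0 = 0.000010
Total = 0.001694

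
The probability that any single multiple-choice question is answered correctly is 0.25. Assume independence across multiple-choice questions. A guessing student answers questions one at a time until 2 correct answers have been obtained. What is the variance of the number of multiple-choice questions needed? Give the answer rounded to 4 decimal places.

24.0000

Y = total multiple-choice questions until the second success; negative binomial with r=2, p=0.25.
Var(Y) = r(1−p)/p² = 2·0.75 / 0.25² = 24.000000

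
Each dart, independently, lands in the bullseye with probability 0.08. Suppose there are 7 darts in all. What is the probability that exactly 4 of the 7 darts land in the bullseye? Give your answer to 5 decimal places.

X ~ Binomial(n=7, p=0.08).
P(X=4) = C(7,4) · p^4 · (1−p)^3
= 35 · 4.096e-05 · 0.77869 = 0.0011163

0.00112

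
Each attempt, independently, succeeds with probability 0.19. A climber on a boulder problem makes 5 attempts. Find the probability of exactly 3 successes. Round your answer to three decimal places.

X ~ Binomial(n=5, p=0.19).
P(X=3) = C(5,3) · p^3 · (1−p)^2
= 10 · 0.006859 · 0.6561 = 0.04500

0.045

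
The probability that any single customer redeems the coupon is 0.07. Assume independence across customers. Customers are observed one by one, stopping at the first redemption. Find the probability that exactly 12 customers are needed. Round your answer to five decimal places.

0.03151

Geometric (trials to first success), p = 0.07.
P(Y = 12) = (1−p)^11 · p = 0.4501 · 0.07 = 0.0315072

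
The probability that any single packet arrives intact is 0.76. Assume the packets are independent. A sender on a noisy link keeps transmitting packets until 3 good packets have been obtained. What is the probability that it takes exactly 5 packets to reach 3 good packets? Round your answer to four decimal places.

0.1517

Y = trial on which the third success occurs; negative binomial, r=3, p=0.76.
P(Y=5) = C(4,2) · p^3 · (1−p)^2
= 6 · 0.43898 · 0.0576 = 0.151710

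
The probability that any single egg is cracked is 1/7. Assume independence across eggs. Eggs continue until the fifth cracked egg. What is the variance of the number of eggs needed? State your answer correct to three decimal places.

Y = total eggs until the fifth success; negative binomial with r=5, p=0.142857.
Var(Y) = r(1−p)/p² = 5·0.857143 / 0.142857² = 210.00000

210.000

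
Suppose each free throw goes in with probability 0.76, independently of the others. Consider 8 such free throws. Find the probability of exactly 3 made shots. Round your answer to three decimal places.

0.020

X ~ Binomial(n=8, p=0.76).
P(X=3) = C(8,3) · p^3 · (1−p)^5
= 56 · 0.43898 · 0.00079626 = 0.01957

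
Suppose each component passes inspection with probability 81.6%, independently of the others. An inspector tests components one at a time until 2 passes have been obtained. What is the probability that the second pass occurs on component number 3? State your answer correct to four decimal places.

0.2450

Y = trial on which the second success occurs; negative binomial, r=2, p=0.816.
P(Y=3) = C(2,1) · p^2 · (1−p)^1
= 2 · 0.66586 · 0.184 = 0.245035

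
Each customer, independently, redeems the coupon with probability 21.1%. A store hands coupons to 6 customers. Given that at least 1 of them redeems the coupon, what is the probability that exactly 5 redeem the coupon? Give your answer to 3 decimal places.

0.003

X ~ Binomial(6, 0.211). Want P(X=5 | X≥1) = P(X=5) / P(X≥1).
P(X=5) = C(6,5)·0.211^5·0.789^1 = 0.00198
P(X≥1) = 1 − 0.24125 = 0.75875
Ratio = 0.00198 / 0.75875 = 0.00261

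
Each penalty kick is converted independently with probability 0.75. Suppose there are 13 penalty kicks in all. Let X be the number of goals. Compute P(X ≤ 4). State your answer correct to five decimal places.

0.00099

X ~ Binomial(13, 0.75); P(X ≤ 4) = Σ C(13,k) p^k (1−p)^(13−k) over k:
  k=0: C(13,0)·0.75^0·0.25^13 = 0.0000000
  k=1: C(13,1)·0.75^1·0.25^12 = 0.0000006
  k=2: C(13,2)·0.75^2·0.25^11 = 0.0000105
  k=3: C(13,3)·0.75^3·0.25^10 = 0.0001151
  k=4: C(13,4)·0.75^4·0.25^9 = 0.0008630
Total = 0.0009891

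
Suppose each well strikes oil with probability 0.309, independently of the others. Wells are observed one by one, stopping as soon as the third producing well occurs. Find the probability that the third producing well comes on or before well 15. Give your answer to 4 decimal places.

0.8878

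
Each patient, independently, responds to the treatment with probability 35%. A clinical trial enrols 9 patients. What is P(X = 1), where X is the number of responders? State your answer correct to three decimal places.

X ~ Binomial(n=9, p=0.35).
P(X=1) = C(9,1) · p^1 · (1−p)^8
= 9 · 0.35 · 0.031864 = 0.10037

0.100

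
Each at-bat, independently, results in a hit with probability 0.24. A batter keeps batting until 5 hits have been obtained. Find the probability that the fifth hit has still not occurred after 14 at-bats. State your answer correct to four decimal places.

0.7703

Needing more than 14 at-bats ⇔ fewer than 5 successes in the first 14. With X ~ Binomial(14, 0.24), P(Y > 14) = P(X ≤ 4).
  k=0: C(14,0)·0.24^0·0.76^14 = 0.021448
  k=1: C(14,1)·0.24^1·0.76^13 = 0.094823
  k=2: C(14,2)·0.24^2·0.76^12 = 0.194638
  k=3: C(14,3)·0.24^3·0.76^11 = 0.245858
  k=4: C(14,4)·0.24^4·0.76^10 = 0.213508
P(X ≤ 4) = 0.770276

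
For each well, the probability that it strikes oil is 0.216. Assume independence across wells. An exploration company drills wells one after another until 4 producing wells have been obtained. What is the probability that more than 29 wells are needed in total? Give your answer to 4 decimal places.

0.1001

Needing more than 29 wells ⇔ fewer than 4 successes in the first 29. With X ~ Binomial(29, 0.216), P(Y > 29) = P(X ≤ 3).
  k=0: C(29,0)·0.216^0·0.784^29 = 0.000861
  k=1: C(29,1)·0.216^1·0.784^28 = 0.006882
  k=2: C(29,2)·0.216^2·0.784^27 = 0.026544
  k=3: C(29,3)·0.216^3·0.784^26 = 0.065818
P(X ≤ 3) = 0.100106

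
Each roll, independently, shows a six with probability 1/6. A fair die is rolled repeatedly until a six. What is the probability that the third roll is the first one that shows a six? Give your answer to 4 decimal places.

0.1157

Geometric (trials to first success), p = 0.166667.
P(Y = 3) = (1−p)^2 · p = 0.69444 · 0.166667 = 0.115741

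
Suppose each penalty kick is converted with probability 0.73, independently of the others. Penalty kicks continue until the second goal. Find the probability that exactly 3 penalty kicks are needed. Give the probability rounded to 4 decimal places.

Y = trial on which the second success occurs; negative binomial, r=2, p=0.73.
P(Y=3) = C(2,1) · p^2 · (1−p)^1
= 2 · 0.5329 · 0.27 = 0.287766

0.2878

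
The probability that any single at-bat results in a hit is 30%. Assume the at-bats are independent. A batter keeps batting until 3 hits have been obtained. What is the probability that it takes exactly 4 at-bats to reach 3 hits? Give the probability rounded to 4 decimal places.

Y = trial on which the third success occurs; negative binomial, r=3, p=0.30.
P(Y=4) = C(3,2) · p^3 · (1−p)^1
= 3 · 0.027 · 0.7 = 0.056700

0.0567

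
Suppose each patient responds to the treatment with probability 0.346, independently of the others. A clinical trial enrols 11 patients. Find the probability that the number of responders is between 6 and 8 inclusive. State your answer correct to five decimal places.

X ~ Binomial(11, 0.346); P(6 ≤ X ≤ 8) = Σ C(11,k) p^k (1−p)^(11−k) over k:
  k=6: C(11,6)·0.346^6·0.654^5 = 0.0948391
  k=7: C(11,7)·0.346^7·0.654^4 = 0.0358391
  k=8: C(11,8)·0.346^8·0.654^3 = 0.0094804
Total = 0.1401586

0.14016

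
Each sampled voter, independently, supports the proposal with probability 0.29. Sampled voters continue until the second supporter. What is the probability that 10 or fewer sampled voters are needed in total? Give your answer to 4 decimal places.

0.8345

Finishing within 10 sampled voters ⇔ at least 2 successes in the first 10. With X ~ Binomial(10, 0.29), P(Y ≤ 10) = 1 − P(X ≤ 1).
  k=0: C(10,0)·0.29^0·0.71^10 = 0.032552
  k=1: C(10,1)·0.29^1·0.71^9 = 0.132961
1 − 0.165513 = 0.834487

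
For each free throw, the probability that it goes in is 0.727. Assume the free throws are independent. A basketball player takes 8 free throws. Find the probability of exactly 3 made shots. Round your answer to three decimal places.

0.033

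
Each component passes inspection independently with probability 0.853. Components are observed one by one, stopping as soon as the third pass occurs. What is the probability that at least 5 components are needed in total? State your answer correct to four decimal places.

0.1056

Needing more than 4 components ⇔ fewer than 3 successes in the first 4. With X ~ Binomial(4, 0.853), P(Y > 4) = P(X ≤ 2).
  k=0: C(4,0)·0.853^0·0.147^4 = 0.000467
  k=1: C(4,1)·0.853^1·0.147^3 = 0.010838
  k=2: C(4,2)·0.853^2·0.147^2 = 0.094337
P(X ≤ 2) = 0.105643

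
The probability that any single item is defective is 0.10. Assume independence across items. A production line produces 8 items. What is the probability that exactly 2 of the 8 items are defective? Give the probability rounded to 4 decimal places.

X ~ Binomial(n=8, p=0.10).
P(X=2) = C(8,2) · p^2 · (1−p)^6
= 28 · 0.01 · 0.53144 = 0.148803

0.1488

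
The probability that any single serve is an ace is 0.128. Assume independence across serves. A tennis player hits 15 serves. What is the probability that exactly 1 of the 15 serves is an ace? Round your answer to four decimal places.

0.2822

X ~ Binomial(n=15, p=0.128).
P(X=1) = C(15,1) · p^1 · (1−p)^14
= 15 · 0.128 · 0.14697 = 0.282184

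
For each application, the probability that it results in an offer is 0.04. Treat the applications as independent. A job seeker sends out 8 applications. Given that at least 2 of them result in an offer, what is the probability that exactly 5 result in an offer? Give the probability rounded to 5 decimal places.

0.00013

X ~ Binomial(8, 0.04). Want P(X=5 | X≥2) = P(X=5) / P(X≥2).
P(X=5) = C(8,5)·0.04^5·0.96^3 = 0.0000051
P(X≥2) = 1 − 0.7213896 − 0.2404632 = 0.0381472
Ratio = 0.0000051 / 0.0381472 = 0.0001330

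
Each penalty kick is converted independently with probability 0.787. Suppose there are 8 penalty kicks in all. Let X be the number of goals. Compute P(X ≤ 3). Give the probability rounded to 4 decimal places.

X ~ Binomial(8, 0.787); P(X ≤ 3) = Σ C(8,k) p^k (1−p)^(8−k) over k:
  k=0: C(8,0)·0.787^0·0.213^8 = 0.000004
  k=1: C(8,1)·0.787^1·0.213^7 = 0.000125
  k=2: C(8,2)·0.787^2·0.213^6 = 0.001620
  k=3: C(8,3)·0.787^3·0.213^5 = 0.011968
Total = 0.013717

0.0137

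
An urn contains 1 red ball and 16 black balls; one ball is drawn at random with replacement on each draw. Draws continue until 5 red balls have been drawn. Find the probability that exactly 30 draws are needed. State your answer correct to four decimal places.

Y = trial on which the fifth success occurs; negative binomial, r=5, p=0.058824.
P(Y=30) = C(29,4) · p^5 · (1−p)^25
= 23751 · 7.043e-07 · 0.21967 = 0.003675

0.0037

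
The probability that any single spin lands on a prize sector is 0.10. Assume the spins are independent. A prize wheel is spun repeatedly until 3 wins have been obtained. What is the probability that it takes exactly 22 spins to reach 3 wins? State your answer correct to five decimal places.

0.02837

Y = trial on which the third success occurs; negative binomial, r=3, p=0.10.
P(Y=22) = C(21,2) · p^3 · (1−p)^19
= 210 · 0.001 · 0.13509 = 0.0283679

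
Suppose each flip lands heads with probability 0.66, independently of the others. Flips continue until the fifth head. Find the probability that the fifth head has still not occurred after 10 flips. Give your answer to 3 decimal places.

Needing more than 10 flips ⇔ fewer than 5 successes in the first 10. With X ~ Binomial(10, 0.66), P(Y > 10) = P(X ≤ 4).
  k=0: C(10,0)·0.66^0·0.34^10 = 0.00002
  k=1: C(10,1)·0.66^1·0.34^9 = 0.00040
  k=2: C(10,2)·0.66^2·0.34^8 = 0.00350
  k=3: C(10,3)·0.66^3·0.34^7 = 0.01812
  k=4: C(10,4)·0.66^4·0.34^6 = 0.06156
P(X ≤ 4) = 0.08360

0.084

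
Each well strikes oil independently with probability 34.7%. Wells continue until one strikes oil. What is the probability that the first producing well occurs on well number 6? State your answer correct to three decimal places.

0.041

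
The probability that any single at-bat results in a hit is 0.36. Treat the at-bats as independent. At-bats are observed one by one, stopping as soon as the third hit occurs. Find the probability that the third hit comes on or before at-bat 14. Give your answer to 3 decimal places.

Finishing within 14 at-bats ⇔ at least 3 successes in the first 14. With X ~ Binomial(14, 0.36), P(Y ≤ 14) = 1 − P(X ≤ 2).
  k=0: C(14,0)·0.36^0·0.64^14 = 0.00193
  k=1: C(14,1)·0.36^1·0.64^13 = 0.01523
  k=2: C(14,2)·0.36^2·0.64^12 = 0.05569
1 − 0.07286 = 0.92714

0.927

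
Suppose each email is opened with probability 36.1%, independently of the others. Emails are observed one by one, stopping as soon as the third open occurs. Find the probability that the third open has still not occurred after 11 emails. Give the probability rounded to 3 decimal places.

0.180

Needing more than 11 emails ⇔ fewer than 3 successes in the first 11. With X ~ Binomial(11, 0.361), P(Y > 11) = P(X ≤ 2).
  k=0: C(11,0)·0.361^0·0.639^11 = 0.00725
  k=1: C(11,1)·0.361^1·0.639^10 = 0.04507
  k=2: C(11,2)·0.361^2·0.639^9 = 0.12732
P(X ≤ 2) = 0.17964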